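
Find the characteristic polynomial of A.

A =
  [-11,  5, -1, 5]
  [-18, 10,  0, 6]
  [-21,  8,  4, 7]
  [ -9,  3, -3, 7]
x^4 - 10*x^3 + 24*x^2 + 32*x - 128

Expanding det(x·I − A) (e.g. by cofactor expansion or by noting that A is similar to its Jordan form J, which has the same characteristic polynomial as A) gives
  χ_A(x) = x^4 - 10*x^3 + 24*x^2 + 32*x - 128
which factors as (x - 4)^3*(x + 2). The eigenvalues (with algebraic multiplicities) are λ = -2 with multiplicity 1, λ = 4 with multiplicity 3.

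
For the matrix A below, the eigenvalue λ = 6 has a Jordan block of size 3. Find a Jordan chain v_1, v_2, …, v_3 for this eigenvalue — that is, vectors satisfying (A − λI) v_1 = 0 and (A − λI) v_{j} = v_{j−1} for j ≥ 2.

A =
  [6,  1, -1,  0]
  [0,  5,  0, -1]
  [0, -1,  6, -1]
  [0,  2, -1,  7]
A Jordan chain for λ = 6 of length 3:
v_1 = (0, -1, -1, 1)ᵀ
v_2 = (1, -1, -1, 2)ᵀ
v_3 = (0, 1, 0, 0)ᵀ

Let N = A − (6)·I. We want v_3 with N^3 v_3 = 0 but N^2 v_3 ≠ 0; then v_{j-1} := N · v_j for j = 3, …, 2.

Pick v_3 = (0, 1, 0, 0)ᵀ.
Then v_2 = N · v_3 = (1, -1, -1, 2)ᵀ.
Then v_1 = N · v_2 = (0, -1, -1, 1)ᵀ.

Sanity check: (A − (6)·I) v_1 = (0, 0, 0, 0)ᵀ = 0. ✓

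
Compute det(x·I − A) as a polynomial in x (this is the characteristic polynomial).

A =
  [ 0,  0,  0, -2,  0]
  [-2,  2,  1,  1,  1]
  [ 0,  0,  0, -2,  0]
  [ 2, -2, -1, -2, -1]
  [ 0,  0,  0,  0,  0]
x^5

Expanding det(x·I − A) (e.g. by cofactor expansion or by noting that A is similar to its Jordan form J, which has the same characteristic polynomial as A) gives
  χ_A(x) = x^5
which factors as x^5. The eigenvalues (with algebraic multiplicities) are λ = 0 with multiplicity 5.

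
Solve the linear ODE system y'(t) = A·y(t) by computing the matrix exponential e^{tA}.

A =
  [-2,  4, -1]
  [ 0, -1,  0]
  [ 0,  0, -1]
e^{tA} =
  [exp(-2*t), 4*exp(-t) - 4*exp(-2*t), -exp(-t) + exp(-2*t)]
  [0, exp(-t), 0]
  [0, 0, exp(-t)]

Strategy: write A = P · J · P⁻¹ where J is a Jordan canonical form, so e^{tA} = P · e^{tJ} · P⁻¹, and e^{tJ} can be computed block-by-block.

A has Jordan form
J =
  [-2,  0,  0]
  [ 0, -1,  0]
  [ 0,  0, -1]
(up to reordering of blocks).

Per-block formulas:
  For a 1×1 block at λ = -2: exp(t · [-2]) = [e^(-2t)].
  For a 1×1 block at λ = -1: exp(t · [-1]) = [e^(-1t)].

After assembling e^{tJ} and conjugating by P, we get:

e^{tA} =
  [exp(-2*t), 4*exp(-t) - 4*exp(-2*t), -exp(-t) + exp(-2*t)]
  [0, exp(-t), 0]
  [0, 0, exp(-t)]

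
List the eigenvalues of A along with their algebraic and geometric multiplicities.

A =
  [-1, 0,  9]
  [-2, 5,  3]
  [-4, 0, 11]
λ = 5: alg = 3, geom = 2

Step 1 — factor the characteristic polynomial to read off the algebraic multiplicities:
  χ_A(x) = (x - 5)^3

Step 2 — compute geometric multiplicities via the rank-nullity identity g(λ) = n − rank(A − λI):
  rank(A − (5)·I) = 1, so dim ker(A − (5)·I) = n − 1 = 2

Summary:
  λ = 5: algebraic multiplicity = 3, geometric multiplicity = 2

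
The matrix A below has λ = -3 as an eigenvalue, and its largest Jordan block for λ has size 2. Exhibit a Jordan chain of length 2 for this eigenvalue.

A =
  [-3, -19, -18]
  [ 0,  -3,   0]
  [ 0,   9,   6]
A Jordan chain for λ = -3 of length 2:
v_1 = (-1, 0, 0)ᵀ
v_2 = (0, 1, -1)ᵀ

Let N = A − (-3)·I. We want v_2 with N^2 v_2 = 0 but N^1 v_2 ≠ 0; then v_{j-1} := N · v_j for j = 2, …, 2.

Pick v_2 = (0, 1, -1)ᵀ.
Then v_1 = N · v_2 = (-1, 0, 0)ᵀ.

Sanity check: (A − (-3)·I) v_1 = (0, 0, 0)ᵀ = 0. ✓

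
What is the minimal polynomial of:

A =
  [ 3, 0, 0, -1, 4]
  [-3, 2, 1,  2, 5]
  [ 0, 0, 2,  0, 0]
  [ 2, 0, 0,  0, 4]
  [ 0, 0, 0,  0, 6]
x^4 - 11*x^3 + 38*x^2 - 52*x + 24

The characteristic polynomial is χ_A(x) = (x - 6)*(x - 2)^3*(x - 1), so the eigenvalues are known. The minimal polynomial is
  m_A(x) = Π_λ (x − λ)^{k_λ}
where k_λ is the size of the *largest* Jordan block for λ (equivalently, the smallest k with (A − λI)^k v = 0 for every generalised eigenvector v of λ).

  λ = 1: largest Jordan block has size 1, contributing (x − 1)
  λ = 2: largest Jordan block has size 2, contributing (x − 2)^2
  λ = 6: largest Jordan block has size 1, contributing (x − 6)

So m_A(x) = (x - 6)*(x - 2)^2*(x - 1) = x^4 - 11*x^3 + 38*x^2 - 52*x + 24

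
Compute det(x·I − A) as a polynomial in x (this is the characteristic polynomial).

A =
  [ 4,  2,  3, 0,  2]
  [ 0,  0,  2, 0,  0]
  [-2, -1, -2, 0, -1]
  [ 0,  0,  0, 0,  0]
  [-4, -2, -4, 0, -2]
x^5

Expanding det(x·I − A) (e.g. by cofactor expansion or by noting that A is similar to its Jordan form J, which has the same characteristic polynomial as A) gives
  χ_A(x) = x^5
which factors as x^5. The eigenvalues (with algebraic multiplicities) are λ = 0 with multiplicity 5.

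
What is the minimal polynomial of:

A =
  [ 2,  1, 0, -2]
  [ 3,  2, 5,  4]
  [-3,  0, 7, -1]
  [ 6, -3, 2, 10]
x^4 - 21*x^3 + 165*x^2 - 575*x + 750

The characteristic polynomial is χ_A(x) = (x - 6)*(x - 5)^3, so the eigenvalues are known. The minimal polynomial is
  m_A(x) = Π_λ (x − λ)^{k_λ}
where k_λ is the size of the *largest* Jordan block for λ (equivalently, the smallest k with (A − λI)^k v = 0 for every generalised eigenvector v of λ).

  λ = 5: largest Jordan block has size 3, contributing (x − 5)^3
  λ = 6: largest Jordan block has size 1, contributing (x − 6)

So m_A(x) = (x - 6)*(x - 5)^3 = x^4 - 21*x^3 + 165*x^2 - 575*x + 750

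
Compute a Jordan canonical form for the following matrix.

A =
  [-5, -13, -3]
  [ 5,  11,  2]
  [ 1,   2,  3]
J_3(3)

The characteristic polynomial is
  det(x·I − A) = x^3 - 9*x^2 + 27*x - 27 = (x - 3)^3

Eigenvalues and multiplicities (the geometric multiplicity of λ is n − rank(A − λI), which equals the number of Jordan blocks for λ):
  λ = 3: algebraic multiplicity = 3, geometric multiplicity = 1

Determining the block sizes for each eigenvalue:
  λ = 3: one block (gm = 1), so the single block has size am = 3 → block sizes [3]

Assembling the blocks gives a Jordan form
J =
  [3, 1, 0]
  [0, 3, 1]
  [0, 0, 3]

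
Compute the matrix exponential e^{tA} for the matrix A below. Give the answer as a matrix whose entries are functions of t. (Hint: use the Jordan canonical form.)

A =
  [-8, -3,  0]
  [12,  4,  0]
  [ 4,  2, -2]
e^{tA} =
  [-6*t*exp(-2*t) + exp(-2*t), -3*t*exp(-2*t), 0]
  [12*t*exp(-2*t), 6*t*exp(-2*t) + exp(-2*t), 0]
  [4*t*exp(-2*t), 2*t*exp(-2*t), exp(-2*t)]

Strategy: write A = P · J · P⁻¹ where J is a Jordan canonical form, so e^{tA} = P · e^{tJ} · P⁻¹, and e^{tJ} can be computed block-by-block.

A has Jordan form
J =
  [-2,  1,  0]
  [ 0, -2,  0]
  [ 0,  0, -2]
(up to reordering of blocks).

Per-block formulas:
  For a 1×1 block at λ = -2: exp(t · [-2]) = [e^(-2t)].
  For a 2×2 Jordan block J_2(-2): exp(t · J_2(-2)) = e^(-2t)·(I + t·N), where N is the 2×2 nilpotent shift.

After assembling e^{tJ} and conjugating by P, we get:

e^{tA} =
  [-6*t*exp(-2*t) + exp(-2*t), -3*t*exp(-2*t), 0]
  [12*t*exp(-2*t), 6*t*exp(-2*t) + exp(-2*t), 0]
  [4*t*exp(-2*t), 2*t*exp(-2*t), exp(-2*t)]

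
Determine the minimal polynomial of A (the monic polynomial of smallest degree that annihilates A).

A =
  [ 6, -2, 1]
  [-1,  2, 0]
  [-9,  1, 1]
x^3 - 9*x^2 + 27*x - 27

The characteristic polynomial is χ_A(x) = (x - 3)^3, so the eigenvalues are known. The minimal polynomial is
  m_A(x) = Π_λ (x − λ)^{k_λ}
where k_λ is the size of the *largest* Jordan block for λ (equivalently, the smallest k with (A − λI)^k v = 0 for every generalised eigenvector v of λ).

  λ = 3: largest Jordan block has size 3, contributing (x − 3)^3

So m_A(x) = (x - 3)^3 = x^3 - 9*x^2 + 27*x - 27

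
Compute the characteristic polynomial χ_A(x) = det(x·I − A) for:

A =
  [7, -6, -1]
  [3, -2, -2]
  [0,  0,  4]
x^3 - 9*x^2 + 24*x - 16

Expanding det(x·I − A) (e.g. by cofactor expansion or by noting that A is similar to its Jordan form J, which has the same characteristic polynomial as A) gives
  χ_A(x) = x^3 - 9*x^2 + 24*x - 16
which factors as (x - 4)^2*(x - 1). The eigenvalues (with algebraic multiplicities) are λ = 1 with multiplicity 1, λ = 4 with multiplicity 2.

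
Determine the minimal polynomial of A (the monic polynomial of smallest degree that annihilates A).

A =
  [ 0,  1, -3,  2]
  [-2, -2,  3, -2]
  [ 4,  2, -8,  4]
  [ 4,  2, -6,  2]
x^3 + 6*x^2 + 12*x + 8

The characteristic polynomial is χ_A(x) = (x + 2)^4, so the eigenvalues are known. The minimal polynomial is
  m_A(x) = Π_λ (x − λ)^{k_λ}
where k_λ is the size of the *largest* Jordan block for λ (equivalently, the smallest k with (A − λI)^k v = 0 for every generalised eigenvector v of λ).

  λ = -2: largest Jordan block has size 3, contributing (x + 2)^3

So m_A(x) = (x + 2)^3 = x^3 + 6*x^2 + 12*x + 8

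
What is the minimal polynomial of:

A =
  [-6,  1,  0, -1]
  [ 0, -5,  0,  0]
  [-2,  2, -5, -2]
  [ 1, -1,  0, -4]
x^2 + 10*x + 25

The characteristic polynomial is χ_A(x) = (x + 5)^4, so the eigenvalues are known. The minimal polynomial is
  m_A(x) = Π_λ (x − λ)^{k_λ}
where k_λ is the size of the *largest* Jordan block for λ (equivalently, the smallest k with (A − λI)^k v = 0 for every generalised eigenvector v of λ).

  λ = -5: largest Jordan block has size 2, contributing (x + 5)^2

So m_A(x) = (x + 5)^2 = x^2 + 10*x + 25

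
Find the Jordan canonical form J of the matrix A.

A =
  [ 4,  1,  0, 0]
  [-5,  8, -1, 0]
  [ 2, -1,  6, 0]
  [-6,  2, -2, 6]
J_3(6) ⊕ J_1(6)

The characteristic polynomial is
  det(x·I − A) = x^4 - 24*x^3 + 216*x^2 - 864*x + 1296 = (x - 6)^4

Eigenvalues and multiplicities (the geometric multiplicity of λ is n − rank(A − λI), which equals the number of Jordan blocks for λ):
  λ = 6: algebraic multiplicity = 4, geometric multiplicity = 2

Determining the block sizes for each eigenvalue:
  λ = 6: with am = 4 and gm = 2, the partition is not yet determined (e.g. several partitions of 4 into 2 parts exist). Let N = A − (6)·I. Computing rank(N^1) = 2, rank(N^2) = 1, rank(N^3) = 0; the number of blocks of size ≥ j is rank(N^{j−1}) − rank(N^j), giving [2, 1, 1]. So we have 1 block(s) of size 3, 1 block(s) of size 1 → block sizes [3, 1]

Assembling the blocks gives a Jordan form
J =
  [6, 1, 0, 0]
  [0, 6, 1, 0]
  [0, 0, 6, 0]
  [0, 0, 0, 6]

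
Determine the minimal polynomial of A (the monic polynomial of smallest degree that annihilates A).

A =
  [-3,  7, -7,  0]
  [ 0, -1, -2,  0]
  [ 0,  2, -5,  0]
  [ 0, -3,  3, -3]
x^2 + 6*x + 9

The characteristic polynomial is χ_A(x) = (x + 3)^4, so the eigenvalues are known. The minimal polynomial is
  m_A(x) = Π_λ (x − λ)^{k_λ}
where k_λ is the size of the *largest* Jordan block for λ (equivalently, the smallest k with (A − λI)^k v = 0 for every generalised eigenvector v of λ).

  λ = -3: largest Jordan block has size 2, contributing (x + 3)^2

So m_A(x) = (x + 3)^2 = x^2 + 6*x + 9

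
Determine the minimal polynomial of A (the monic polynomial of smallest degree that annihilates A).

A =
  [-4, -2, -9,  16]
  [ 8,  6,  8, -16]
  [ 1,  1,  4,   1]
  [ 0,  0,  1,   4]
x^4 - 10*x^3 + 24*x^2 + 32*x - 128

The characteristic polynomial is χ_A(x) = (x - 4)^3*(x + 2), so the eigenvalues are known. The minimal polynomial is
  m_A(x) = Π_λ (x − λ)^{k_λ}
where k_λ is the size of the *largest* Jordan block for λ (equivalently, the smallest k with (A − λI)^k v = 0 for every generalised eigenvector v of λ).

  λ = -2: largest Jordan block has size 1, contributing (x + 2)
  λ = 4: largest Jordan block has size 3, contributing (x − 4)^3

So m_A(x) = (x - 4)^3*(x + 2) = x^4 - 10*x^3 + 24*x^2 + 32*x - 128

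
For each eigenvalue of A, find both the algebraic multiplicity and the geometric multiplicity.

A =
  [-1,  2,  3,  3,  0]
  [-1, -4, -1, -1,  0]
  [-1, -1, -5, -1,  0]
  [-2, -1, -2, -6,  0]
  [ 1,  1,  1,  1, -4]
λ = -4: alg = 5, geom = 3

Step 1 — factor the characteristic polynomial to read off the algebraic multiplicities:
  χ_A(x) = (x + 4)^5

Step 2 — compute geometric multiplicities via the rank-nullity identity g(λ) = n − rank(A − λI):
  rank(A − (-4)·I) = 2, so dim ker(A − (-4)·I) = n − 2 = 3

Summary:
  λ = -4: algebraic multiplicity = 5, geometric multiplicity = 3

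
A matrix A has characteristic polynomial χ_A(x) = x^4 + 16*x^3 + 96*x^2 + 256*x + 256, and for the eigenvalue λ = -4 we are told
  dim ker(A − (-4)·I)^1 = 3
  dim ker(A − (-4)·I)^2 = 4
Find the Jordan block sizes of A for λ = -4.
Block sizes for λ = -4: [2, 1, 1]

From the dimensions of kernels of powers, the number of Jordan blocks of size at least j is d_j − d_{j−1} where d_j = dim ker(N^j) (with d_0 = 0). Computing the differences gives [3, 1].
The number of blocks of size exactly k is (#blocks of size ≥ k) − (#blocks of size ≥ k + 1), so the partition is: 2 block(s) of size 1, 1 block(s) of size 2.
In nonincreasing order the block sizes are [2, 1, 1].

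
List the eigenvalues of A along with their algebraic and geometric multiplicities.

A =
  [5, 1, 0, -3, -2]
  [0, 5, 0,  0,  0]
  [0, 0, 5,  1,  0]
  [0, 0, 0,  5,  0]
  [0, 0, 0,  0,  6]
λ = 5: alg = 4, geom = 2; λ = 6: alg = 1, geom = 1

Step 1 — factor the characteristic polynomial to read off the algebraic multiplicities:
  χ_A(x) = (x - 6)*(x - 5)^4

Step 2 — compute geometric multiplicities via the rank-nullity identity g(λ) = n − rank(A − λI):
  rank(A − (5)·I) = 3, so dim ker(A − (5)·I) = n − 3 = 2
  rank(A − (6)·I) = 4, so dim ker(A − (6)·I) = n − 4 = 1

Summary:
  λ = 5: algebraic multiplicity = 4, geometric multiplicity = 2
  λ = 6: algebraic multiplicity = 1, geometric multiplicity = 1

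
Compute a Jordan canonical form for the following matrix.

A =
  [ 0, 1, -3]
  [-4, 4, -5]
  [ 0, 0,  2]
J_3(2)

The characteristic polynomial is
  det(x·I − A) = x^3 - 6*x^2 + 12*x - 8 = (x - 2)^3

Eigenvalues and multiplicities (the geometric multiplicity of λ is n − rank(A − λI), which equals the number of Jordan blocks for λ):
  λ = 2: algebraic multiplicity = 3, geometric multiplicity = 1

Determining the block sizes for each eigenvalue:
  λ = 2: one block (gm = 1), so the single block has size am = 3 → block sizes [3]

Assembling the blocks gives a Jordan form
J =
  [2, 1, 0]
  [0, 2, 1]
  [0, 0, 2]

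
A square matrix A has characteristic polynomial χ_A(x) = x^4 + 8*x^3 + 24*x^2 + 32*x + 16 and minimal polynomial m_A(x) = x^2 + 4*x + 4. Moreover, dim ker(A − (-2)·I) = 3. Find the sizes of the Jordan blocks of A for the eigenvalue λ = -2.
Block sizes for λ = -2: [2, 1, 1]

Step 1 — from the characteristic polynomial, algebraic multiplicity of λ = -2 is 4. From dim ker(A − (-2)·I) = 3, there are exactly 3 Jordan blocks for λ = -2.
Step 2 — from the minimal polynomial, the factor (x + 2)^2 tells us the largest block for λ = -2 has size 2.
Step 3 — with total size 4, 3 blocks, and largest block 2, the block sizes (in nonincreasing order) are [2, 1, 1].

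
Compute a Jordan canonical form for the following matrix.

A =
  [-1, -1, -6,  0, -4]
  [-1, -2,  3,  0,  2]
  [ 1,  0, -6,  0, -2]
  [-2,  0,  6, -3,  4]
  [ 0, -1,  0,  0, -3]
J_3(-3) ⊕ J_1(-3) ⊕ J_1(-3)

The characteristic polynomial is
  det(x·I − A) = x^5 + 15*x^4 + 90*x^3 + 270*x^2 + 405*x + 243 = (x + 3)^5

Eigenvalues and multiplicities (the geometric multiplicity of λ is n − rank(A − λI), which equals the number of Jordan blocks for λ):
  λ = -3: algebraic multiplicity = 5, geometric multiplicity = 3

Determining the block sizes for each eigenvalue:
  λ = -3: with am = 5 and gm = 3, the partition is not yet determined (e.g. several partitions of 5 into 3 parts exist). Let N = A − (-3)·I. Computing rank(N^1) = 2, rank(N^2) = 1, rank(N^3) = 0; the number of blocks of size ≥ j is rank(N^{j−1}) − rank(N^j), giving [3, 1, 1]. So we have 1 block(s) of size 3, 2 block(s) of size 1 → block sizes [3, 1, 1]

Assembling the blocks gives a Jordan form
J =
  [-3,  1,  0,  0,  0]
  [ 0, -3,  1,  0,  0]
  [ 0,  0, -3,  0,  0]
  [ 0,  0,  0, -3,  0]
  [ 0,  0,  0,  0, -3]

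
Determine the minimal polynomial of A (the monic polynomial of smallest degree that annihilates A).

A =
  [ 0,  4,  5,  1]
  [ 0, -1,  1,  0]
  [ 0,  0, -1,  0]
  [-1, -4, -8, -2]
x^3 + 3*x^2 + 3*x + 1

The characteristic polynomial is χ_A(x) = (x + 1)^4, so the eigenvalues are known. The minimal polynomial is
  m_A(x) = Π_λ (x − λ)^{k_λ}
where k_λ is the size of the *largest* Jordan block for λ (equivalently, the smallest k with (A − λI)^k v = 0 for every generalised eigenvector v of λ).

  λ = -1: largest Jordan block has size 3, contributing (x + 1)^3

So m_A(x) = (x + 1)^3 = x^3 + 3*x^2 + 3*x + 1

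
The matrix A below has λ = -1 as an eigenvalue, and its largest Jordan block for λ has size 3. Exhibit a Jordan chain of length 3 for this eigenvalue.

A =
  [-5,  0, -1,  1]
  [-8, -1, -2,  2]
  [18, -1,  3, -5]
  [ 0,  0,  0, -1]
A Jordan chain for λ = -1 of length 3:
v_1 = (-2, -4, 8, 0)ᵀ
v_2 = (-4, -8, 18, 0)ᵀ
v_3 = (1, 0, 0, 0)ᵀ

Let N = A − (-1)·I. We want v_3 with N^3 v_3 = 0 but N^2 v_3 ≠ 0; then v_{j-1} := N · v_j for j = 3, …, 2.

Pick v_3 = (1, 0, 0, 0)ᵀ.
Then v_2 = N · v_3 = (-4, -8, 18, 0)ᵀ.
Then v_1 = N · v_2 = (-2, -4, 8, 0)ᵀ.

Sanity check: (A − (-1)·I) v_1 = (0, 0, 0, 0)ᵀ = 0. ✓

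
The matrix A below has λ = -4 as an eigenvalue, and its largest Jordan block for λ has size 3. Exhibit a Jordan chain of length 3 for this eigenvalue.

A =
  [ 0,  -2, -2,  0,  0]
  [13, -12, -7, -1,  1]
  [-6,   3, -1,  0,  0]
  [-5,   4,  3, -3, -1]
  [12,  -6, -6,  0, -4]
A Jordan chain for λ = -4 of length 3:
v_1 = (2, 7, -3, -3, 6)ᵀ
v_2 = (4, 13, -6, -5, 12)ᵀ
v_3 = (1, 0, 0, 0, 0)ᵀ

Let N = A − (-4)·I. We want v_3 with N^3 v_3 = 0 but N^2 v_3 ≠ 0; then v_{j-1} := N · v_j for j = 3, …, 2.

Pick v_3 = (1, 0, 0, 0, 0)ᵀ.
Then v_2 = N · v_3 = (4, 13, -6, -5, 12)ᵀ.
Then v_1 = N · v_2 = (2, 7, -3, -3, 6)ᵀ.

Sanity check: (A − (-4)·I) v_1 = (0, 0, 0, 0, 0)ᵀ = 0. ✓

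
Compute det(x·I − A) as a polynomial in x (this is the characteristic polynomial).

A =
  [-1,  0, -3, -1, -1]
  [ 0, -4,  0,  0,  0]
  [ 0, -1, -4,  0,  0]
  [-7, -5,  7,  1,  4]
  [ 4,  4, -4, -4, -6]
x^5 + 14*x^4 + 76*x^3 + 200*x^2 + 256*x + 128

Expanding det(x·I − A) (e.g. by cofactor expansion or by noting that A is similar to its Jordan form J, which has the same characteristic polynomial as A) gives
  χ_A(x) = x^5 + 14*x^4 + 76*x^3 + 200*x^2 + 256*x + 128
which factors as (x + 2)^3*(x + 4)^2. The eigenvalues (with algebraic multiplicities) are λ = -4 with multiplicity 2, λ = -2 with multiplicity 3.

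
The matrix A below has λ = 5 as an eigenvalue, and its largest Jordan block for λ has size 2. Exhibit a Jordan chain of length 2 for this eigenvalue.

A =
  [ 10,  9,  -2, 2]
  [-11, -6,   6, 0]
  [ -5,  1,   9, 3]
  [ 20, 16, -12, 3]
A Jordan chain for λ = 5 of length 2:
v_1 = (-2, 2, 0, -4)ᵀ
v_2 = (3, -1, 4, 0)ᵀ

Let N = A − (5)·I. We want v_2 with N^2 v_2 = 0 but N^1 v_2 ≠ 0; then v_{j-1} := N · v_j for j = 2, …, 2.

Pick v_2 = (3, -1, 4, 0)ᵀ.
Then v_1 = N · v_2 = (-2, 2, 0, -4)ᵀ.

Sanity check: (A − (5)·I) v_1 = (0, 0, 0, 0)ᵀ = 0. ✓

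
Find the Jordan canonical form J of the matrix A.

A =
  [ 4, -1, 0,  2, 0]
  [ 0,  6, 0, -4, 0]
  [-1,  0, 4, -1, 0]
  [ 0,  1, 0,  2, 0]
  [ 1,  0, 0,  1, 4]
J_2(4) ⊕ J_2(4) ⊕ J_1(4)

The characteristic polynomial is
  det(x·I − A) = x^5 - 20*x^4 + 160*x^3 - 640*x^2 + 1280*x - 1024 = (x - 4)^5

Eigenvalues and multiplicities (the geometric multiplicity of λ is n − rank(A − λI), which equals the number of Jordan blocks for λ):
  λ = 4: algebraic multiplicity = 5, geometric multiplicity = 3

Determining the block sizes for each eigenvalue:
  λ = 4: with am = 5 and gm = 3, the partition is not yet determined (e.g. several partitions of 5 into 3 parts exist). Let N = A − (4)·I. Computing rank(N^1) = 2, rank(N^2) = 0; the number of blocks of size ≥ j is rank(N^{j−1}) − rank(N^j), giving [3, 2]. So we have 2 block(s) of size 2, 1 block(s) of size 1 → block sizes [2, 2, 1]

Assembling the blocks gives a Jordan form
J =
  [4, 1, 0, 0, 0]
  [0, 4, 0, 0, 0]
  [0, 0, 4, 1, 0]
  [0, 0, 0, 4, 0]
  [0, 0, 0, 0, 4]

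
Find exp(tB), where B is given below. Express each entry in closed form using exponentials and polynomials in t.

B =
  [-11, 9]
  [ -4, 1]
e^{tB} =
  [-6*t*exp(-5*t) + exp(-5*t), 9*t*exp(-5*t)]
  [-4*t*exp(-5*t), 6*t*exp(-5*t) + exp(-5*t)]

Strategy: write B = P · J · P⁻¹ where J is a Jordan canonical form, so e^{tB} = P · e^{tJ} · P⁻¹, and e^{tJ} can be computed block-by-block.

B has Jordan form
J =
  [-5,  1]
  [ 0, -5]
(up to reordering of blocks).

Per-block formulas:
  For a 2×2 Jordan block J_2(-5): exp(t · J_2(-5)) = e^(-5t)·(I + t·N), where N is the 2×2 nilpotent shift.

After assembling e^{tJ} and conjugating by P, we get:

e^{tB} =
  [-6*t*exp(-5*t) + exp(-5*t), 9*t*exp(-5*t)]
  [-4*t*exp(-5*t), 6*t*exp(-5*t) + exp(-5*t)]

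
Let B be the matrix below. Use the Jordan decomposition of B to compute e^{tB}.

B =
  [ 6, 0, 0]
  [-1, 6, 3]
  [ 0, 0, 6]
e^{tB} =
  [exp(6*t), 0, 0]
  [-t*exp(6*t), exp(6*t), 3*t*exp(6*t)]
  [0, 0, exp(6*t)]

Strategy: write B = P · J · P⁻¹ where J is a Jordan canonical form, so e^{tB} = P · e^{tJ} · P⁻¹, and e^{tJ} can be computed block-by-block.

B has Jordan form
J =
  [6, 1, 0]
  [0, 6, 0]
  [0, 0, 6]
(up to reordering of blocks).

Per-block formulas:
  For a 1×1 block at λ = 6: exp(t · [6]) = [e^(6t)].
  For a 2×2 Jordan block J_2(6): exp(t · J_2(6)) = e^(6t)·(I + t·N), where N is the 2×2 nilpotent shift.

After assembling e^{tJ} and conjugating by P, we get:

e^{tB} =
  [exp(6*t), 0, 0]
  [-t*exp(6*t), exp(6*t), 3*t*exp(6*t)]
  [0, 0, exp(6*t)]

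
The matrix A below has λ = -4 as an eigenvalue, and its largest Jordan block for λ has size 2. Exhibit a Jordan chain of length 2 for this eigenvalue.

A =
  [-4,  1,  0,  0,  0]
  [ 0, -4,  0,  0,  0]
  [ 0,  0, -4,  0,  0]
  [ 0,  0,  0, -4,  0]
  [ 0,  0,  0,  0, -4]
A Jordan chain for λ = -4 of length 2:
v_1 = (1, 0, 0, 0, 0)ᵀ
v_2 = (0, 1, 0, 0, 0)ᵀ

Let N = A − (-4)·I. We want v_2 with N^2 v_2 = 0 but N^1 v_2 ≠ 0; then v_{j-1} := N · v_j for j = 2, …, 2.

Pick v_2 = (0, 1, 0, 0, 0)ᵀ.
Then v_1 = N · v_2 = (1, 0, 0, 0, 0)ᵀ.

Sanity check: (A − (-4)·I) v_1 = (0, 0, 0, 0, 0)ᵀ = 0. ✓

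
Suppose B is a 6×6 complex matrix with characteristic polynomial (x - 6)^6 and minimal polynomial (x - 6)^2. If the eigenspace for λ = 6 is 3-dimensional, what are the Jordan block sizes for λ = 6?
Block sizes for λ = 6: [2, 2, 2]

Step 1 — from the characteristic polynomial, algebraic multiplicity of λ = 6 is 6. From dim ker(B − (6)·I) = 3, there are exactly 3 Jordan blocks for λ = 6.
Step 2 — from the minimal polynomial, the factor (x − 6)^2 tells us the largest block for λ = 6 has size 2.
Step 3 — with total size 6, 3 blocks, and largest block 2, the block sizes (in nonincreasing order) are [2, 2, 2].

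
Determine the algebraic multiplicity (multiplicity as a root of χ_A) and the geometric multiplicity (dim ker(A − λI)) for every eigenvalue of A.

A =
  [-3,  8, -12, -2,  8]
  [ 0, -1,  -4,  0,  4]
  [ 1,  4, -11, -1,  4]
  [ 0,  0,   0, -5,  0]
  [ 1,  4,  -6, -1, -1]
λ = -5: alg = 4, geom = 3; λ = -1: alg = 1, geom = 1

Step 1 — factor the characteristic polynomial to read off the algebraic multiplicities:
  χ_A(x) = (x + 1)*(x + 5)^4

Step 2 — compute geometric multiplicities via the rank-nullity identity g(λ) = n − rank(A − λI):
  rank(A − (-5)·I) = 2, so dim ker(A − (-5)·I) = n − 2 = 3
  rank(A − (-1)·I) = 4, so dim ker(A − (-1)·I) = n − 4 = 1

Summary:
  λ = -5: algebraic multiplicity = 4, geometric multiplicity = 3
  λ = -1: algebraic multiplicity = 1, geometric multiplicity = 1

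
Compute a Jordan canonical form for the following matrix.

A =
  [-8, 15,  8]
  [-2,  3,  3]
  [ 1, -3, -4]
J_3(-3)

The characteristic polynomial is
  det(x·I − A) = x^3 + 9*x^2 + 27*x + 27 = (x + 3)^3

Eigenvalues and multiplicities (the geometric multiplicity of λ is n − rank(A − λI), which equals the number of Jordan blocks for λ):
  λ = -3: algebraic multiplicity = 3, geometric multiplicity = 1

Determining the block sizes for each eigenvalue:
  λ = -3: one block (gm = 1), so the single block has size am = 3 → block sizes [3]

Assembling the blocks gives a Jordan form
J =
  [-3,  1,  0]
  [ 0, -3,  1]
  [ 0,  0, -3]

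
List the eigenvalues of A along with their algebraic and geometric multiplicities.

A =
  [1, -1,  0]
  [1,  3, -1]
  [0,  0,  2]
λ = 2: alg = 3, geom = 1

Step 1 — factor the characteristic polynomial to read off the algebraic multiplicities:
  χ_A(x) = (x - 2)^3

Step 2 — compute geometric multiplicities via the rank-nullity identity g(λ) = n − rank(A − λI):
  rank(A − (2)·I) = 2, so dim ker(A − (2)·I) = n − 2 = 1

Summary:
  λ = 2: algebraic multiplicity = 3, geometric multiplicity = 1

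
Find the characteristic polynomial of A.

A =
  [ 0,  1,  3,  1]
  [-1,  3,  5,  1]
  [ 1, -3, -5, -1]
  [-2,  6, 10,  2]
x^4

Expanding det(x·I − A) (e.g. by cofactor expansion or by noting that A is similar to its Jordan form J, which has the same characteristic polynomial as A) gives
  χ_A(x) = x^4
which factors as x^4. The eigenvalues (with algebraic multiplicities) are λ = 0 with multiplicity 4.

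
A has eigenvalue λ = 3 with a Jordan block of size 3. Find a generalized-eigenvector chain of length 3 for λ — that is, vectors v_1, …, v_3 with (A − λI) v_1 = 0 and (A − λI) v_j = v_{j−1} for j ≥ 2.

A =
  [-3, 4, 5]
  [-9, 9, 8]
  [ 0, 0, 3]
A Jordan chain for λ = 3 of length 3:
v_1 = (2, 3, 0)ᵀ
v_2 = (5, 8, 0)ᵀ
v_3 = (0, 0, 1)ᵀ

Let N = A − (3)·I. We want v_3 with N^3 v_3 = 0 but N^2 v_3 ≠ 0; then v_{j-1} := N · v_j for j = 3, …, 2.

Pick v_3 = (0, 0, 1)ᵀ.
Then v_2 = N · v_3 = (5, 8, 0)ᵀ.
Then v_1 = N · v_2 = (2, 3, 0)ᵀ.

Sanity check: (A − (3)·I) v_1 = (0, 0, 0)ᵀ = 0. ✓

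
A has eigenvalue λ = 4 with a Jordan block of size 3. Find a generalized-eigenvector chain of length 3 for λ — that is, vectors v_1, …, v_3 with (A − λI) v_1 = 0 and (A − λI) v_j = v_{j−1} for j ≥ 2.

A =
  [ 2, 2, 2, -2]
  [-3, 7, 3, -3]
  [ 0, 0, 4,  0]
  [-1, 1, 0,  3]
A Jordan chain for λ = 4 of length 3:
v_1 = (2, 3, 0, 1)ᵀ
v_2 = (2, 3, 0, 0)ᵀ
v_3 = (0, 0, 1, 0)ᵀ

Let N = A − (4)·I. We want v_3 with N^3 v_3 = 0 but N^2 v_3 ≠ 0; then v_{j-1} := N · v_j for j = 3, …, 2.

Pick v_3 = (0, 0, 1, 0)ᵀ.
Then v_2 = N · v_3 = (2, 3, 0, 0)ᵀ.
Then v_1 = N · v_2 = (2, 3, 0, 1)ᵀ.

Sanity check: (A − (4)·I) v_1 = (0, 0, 0, 0)ᵀ = 0. ✓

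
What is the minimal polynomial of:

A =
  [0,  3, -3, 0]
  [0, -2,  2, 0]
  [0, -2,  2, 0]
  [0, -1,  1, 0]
x^2

The characteristic polynomial is χ_A(x) = x^4, so the eigenvalues are known. The minimal polynomial is
  m_A(x) = Π_λ (x − λ)^{k_λ}
where k_λ is the size of the *largest* Jordan block for λ (equivalently, the smallest k with (A − λI)^k v = 0 for every generalised eigenvector v of λ).

  λ = 0: largest Jordan block has size 2, contributing (x − 0)^2

So m_A(x) = x^2 = x^2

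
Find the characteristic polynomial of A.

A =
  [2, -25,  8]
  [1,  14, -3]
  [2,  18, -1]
x^3 - 15*x^2 + 75*x - 125

Expanding det(x·I − A) (e.g. by cofactor expansion or by noting that A is similar to its Jordan form J, which has the same characteristic polynomial as A) gives
  χ_A(x) = x^3 - 15*x^2 + 75*x - 125
which factors as (x - 5)^3. The eigenvalues (with algebraic multiplicities) are λ = 5 with multiplicity 3.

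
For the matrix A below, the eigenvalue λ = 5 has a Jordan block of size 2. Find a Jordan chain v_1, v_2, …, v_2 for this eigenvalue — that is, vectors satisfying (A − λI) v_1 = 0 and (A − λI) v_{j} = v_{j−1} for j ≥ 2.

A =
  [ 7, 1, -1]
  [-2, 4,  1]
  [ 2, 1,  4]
A Jordan chain for λ = 5 of length 2:
v_1 = (2, -2, 2)ᵀ
v_2 = (1, 0, 0)ᵀ

Let N = A − (5)·I. We want v_2 with N^2 v_2 = 0 but N^1 v_2 ≠ 0; then v_{j-1} := N · v_j for j = 2, …, 2.

Pick v_2 = (1, 0, 0)ᵀ.
Then v_1 = N · v_2 = (2, -2, 2)ᵀ.

Sanity check: (A − (5)·I) v_1 = (0, 0, 0)ᵀ = 0. ✓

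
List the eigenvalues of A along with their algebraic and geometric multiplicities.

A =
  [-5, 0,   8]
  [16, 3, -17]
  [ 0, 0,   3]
λ = -5: alg = 1, geom = 1; λ = 3: alg = 2, geom = 1

Step 1 — factor the characteristic polynomial to read off the algebraic multiplicities:
  χ_A(x) = (x - 3)^2*(x + 5)

Step 2 — compute geometric multiplicities via the rank-nullity identity g(λ) = n − rank(A − λI):
  rank(A − (-5)·I) = 2, so dim ker(A − (-5)·I) = n − 2 = 1
  rank(A − (3)·I) = 2, so dim ker(A − (3)·I) = n − 2 = 1

Summary:
  λ = -5: algebraic multiplicity = 1, geometric multiplicity = 1
  λ = 3: algebraic multiplicity = 2, geometric multiplicity = 1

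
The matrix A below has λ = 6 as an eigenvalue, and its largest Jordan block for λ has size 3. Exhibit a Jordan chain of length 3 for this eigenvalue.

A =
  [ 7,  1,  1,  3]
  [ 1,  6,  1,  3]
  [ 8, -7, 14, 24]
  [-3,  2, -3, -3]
A Jordan chain for λ = 6 of length 3:
v_1 = (1, 0, -7, 2)ᵀ
v_2 = (1, 1, 8, -3)ᵀ
v_3 = (1, 0, 0, 0)ᵀ

Let N = A − (6)·I. We want v_3 with N^3 v_3 = 0 but N^2 v_3 ≠ 0; then v_{j-1} := N · v_j for j = 3, …, 2.

Pick v_3 = (1, 0, 0, 0)ᵀ.
Then v_2 = N · v_3 = (1, 1, 8, -3)ᵀ.
Then v_1 = N · v_2 = (1, 0, -7, 2)ᵀ.

Sanity check: (A − (6)·I) v_1 = (0, 0, 0, 0)ᵀ = 0. ✓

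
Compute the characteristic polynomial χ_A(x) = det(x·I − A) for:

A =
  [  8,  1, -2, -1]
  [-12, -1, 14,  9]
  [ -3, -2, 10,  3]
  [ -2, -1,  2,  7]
x^4 - 24*x^3 + 216*x^2 - 864*x + 1296

Expanding det(x·I − A) (e.g. by cofactor expansion or by noting that A is similar to its Jordan form J, which has the same characteristic polynomial as A) gives
  χ_A(x) = x^4 - 24*x^3 + 216*x^2 - 864*x + 1296
which factors as (x - 6)^4. The eigenvalues (with algebraic multiplicities) are λ = 6 with multiplicity 4.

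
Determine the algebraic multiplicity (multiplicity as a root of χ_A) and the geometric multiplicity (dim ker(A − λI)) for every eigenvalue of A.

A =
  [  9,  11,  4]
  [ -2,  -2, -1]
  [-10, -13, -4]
λ = 1: alg = 3, geom = 1

Step 1 — factor the characteristic polynomial to read off the algebraic multiplicities:
  χ_A(x) = (x - 1)^3

Step 2 — compute geometric multiplicities via the rank-nullity identity g(λ) = n − rank(A − λI):
  rank(A − (1)·I) = 2, so dim ker(A − (1)·I) = n − 2 = 1

Summary:
  λ = 1: algebraic multiplicity = 3, geometric multiplicity = 1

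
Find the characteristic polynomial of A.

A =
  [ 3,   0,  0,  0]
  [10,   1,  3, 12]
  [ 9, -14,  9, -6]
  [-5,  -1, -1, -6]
x^4 - 7*x^3 + 9*x^2 + 27*x - 54

Expanding det(x·I − A) (e.g. by cofactor expansion or by noting that A is similar to its Jordan form J, which has the same characteristic polynomial as A) gives
  χ_A(x) = x^4 - 7*x^3 + 9*x^2 + 27*x - 54
which factors as (x - 3)^3*(x + 2). The eigenvalues (with algebraic multiplicities) are λ = -2 with multiplicity 1, λ = 3 with multiplicity 3.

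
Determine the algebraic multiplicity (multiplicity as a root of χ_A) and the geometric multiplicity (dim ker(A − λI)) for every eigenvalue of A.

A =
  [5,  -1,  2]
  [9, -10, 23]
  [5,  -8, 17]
λ = 4: alg = 3, geom = 1

Step 1 — factor the characteristic polynomial to read off the algebraic multiplicities:
  χ_A(x) = (x - 4)^3

Step 2 — compute geometric multiplicities via the rank-nullity identity g(λ) = n − rank(A − λI):
  rank(A − (4)·I) = 2, so dim ker(A − (4)·I) = n − 2 = 1

Summary:
  λ = 4: algebraic multiplicity = 3, geometric multiplicity = 1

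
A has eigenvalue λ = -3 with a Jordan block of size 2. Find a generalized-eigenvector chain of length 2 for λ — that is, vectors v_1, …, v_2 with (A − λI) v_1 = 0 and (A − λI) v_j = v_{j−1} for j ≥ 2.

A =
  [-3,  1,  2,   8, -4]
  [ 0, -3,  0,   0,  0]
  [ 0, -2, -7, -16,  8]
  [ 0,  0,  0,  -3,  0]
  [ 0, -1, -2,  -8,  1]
A Jordan chain for λ = -3 of length 2:
v_1 = (1, 0, -2, 0, -1)ᵀ
v_2 = (0, 1, 0, 0, 0)ᵀ

Let N = A − (-3)·I. We want v_2 with N^2 v_2 = 0 but N^1 v_2 ≠ 0; then v_{j-1} := N · v_j for j = 2, …, 2.

Pick v_2 = (0, 1, 0, 0, 0)ᵀ.
Then v_1 = N · v_2 = (1, 0, -2, 0, -1)ᵀ.

Sanity check: (A − (-3)·I) v_1 = (0, 0, 0, 0, 0)ᵀ = 0. ✓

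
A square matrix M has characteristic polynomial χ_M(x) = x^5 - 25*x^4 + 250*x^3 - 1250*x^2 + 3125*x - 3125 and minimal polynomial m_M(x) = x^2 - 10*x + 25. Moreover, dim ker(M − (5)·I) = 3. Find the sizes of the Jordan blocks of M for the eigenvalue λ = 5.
Block sizes for λ = 5: [2, 2, 1]

Step 1 — from the characteristic polynomial, algebraic multiplicity of λ = 5 is 5. From dim ker(M − (5)·I) = 3, there are exactly 3 Jordan blocks for λ = 5.
Step 2 — from the minimal polynomial, the factor (x − 5)^2 tells us the largest block for λ = 5 has size 2.
Step 3 — with total size 5, 3 blocks, and largest block 2, the block sizes (in nonincreasing order) are [2, 2, 1].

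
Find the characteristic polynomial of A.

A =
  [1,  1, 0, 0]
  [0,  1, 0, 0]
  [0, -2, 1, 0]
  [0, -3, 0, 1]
x^4 - 4*x^3 + 6*x^2 - 4*x + 1

Expanding det(x·I − A) (e.g. by cofactor expansion or by noting that A is similar to its Jordan form J, which has the same characteristic polynomial as A) gives
  χ_A(x) = x^4 - 4*x^3 + 6*x^2 - 4*x + 1
which factors as (x - 1)^4. The eigenvalues (with algebraic multiplicities) are λ = 1 with multiplicity 4.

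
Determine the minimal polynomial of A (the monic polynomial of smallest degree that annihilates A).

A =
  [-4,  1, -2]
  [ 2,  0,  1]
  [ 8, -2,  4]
x^3

The characteristic polynomial is χ_A(x) = x^3, so the eigenvalues are known. The minimal polynomial is
  m_A(x) = Π_λ (x − λ)^{k_λ}
where k_λ is the size of the *largest* Jordan block for λ (equivalently, the smallest k with (A − λI)^k v = 0 for every generalised eigenvector v of λ).

  λ = 0: largest Jordan block has size 3, contributing (x − 0)^3

So m_A(x) = x^3 = x^3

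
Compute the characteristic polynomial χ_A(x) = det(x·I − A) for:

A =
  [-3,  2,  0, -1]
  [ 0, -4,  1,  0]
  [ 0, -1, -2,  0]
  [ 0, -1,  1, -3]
x^4 + 12*x^3 + 54*x^2 + 108*x + 81

Expanding det(x·I − A) (e.g. by cofactor expansion or by noting that A is similar to its Jordan form J, which has the same characteristic polynomial as A) gives
  χ_A(x) = x^4 + 12*x^3 + 54*x^2 + 108*x + 81
which factors as (x + 3)^4. The eigenvalues (with algebraic multiplicities) are λ = -3 with multiplicity 4.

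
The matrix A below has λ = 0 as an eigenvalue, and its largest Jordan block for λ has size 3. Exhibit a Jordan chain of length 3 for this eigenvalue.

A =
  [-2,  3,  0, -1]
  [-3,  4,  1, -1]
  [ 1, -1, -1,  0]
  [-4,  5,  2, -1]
A Jordan chain for λ = 0 of length 3:
v_1 = (-1, -1, 0, -1)ᵀ
v_2 = (-2, -3, 1, -4)ᵀ
v_3 = (1, 0, 0, 0)ᵀ

Let N = A − (0)·I. We want v_3 with N^3 v_3 = 0 but N^2 v_3 ≠ 0; then v_{j-1} := N · v_j for j = 3, …, 2.

Pick v_3 = (1, 0, 0, 0)ᵀ.
Then v_2 = N · v_3 = (-2, -3, 1, -4)ᵀ.
Then v_1 = N · v_2 = (-1, -1, 0, -1)ᵀ.

Sanity check: (A − (0)·I) v_1 = (0, 0, 0, 0)ᵀ = 0. ✓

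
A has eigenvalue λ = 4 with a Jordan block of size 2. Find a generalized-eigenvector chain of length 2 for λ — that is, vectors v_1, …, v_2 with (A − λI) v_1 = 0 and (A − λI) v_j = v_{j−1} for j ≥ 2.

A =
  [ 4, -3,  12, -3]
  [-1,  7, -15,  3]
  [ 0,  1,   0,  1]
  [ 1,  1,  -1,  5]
A Jordan chain for λ = 4 of length 2:
v_1 = (0, -1, 0, 1)ᵀ
v_2 = (1, 0, 0, 0)ᵀ

Let N = A − (4)·I. We want v_2 with N^2 v_2 = 0 but N^1 v_2 ≠ 0; then v_{j-1} := N · v_j for j = 2, …, 2.

Pick v_2 = (1, 0, 0, 0)ᵀ.
Then v_1 = N · v_2 = (0, -1, 0, 1)ᵀ.

Sanity check: (A − (4)·I) v_1 = (0, 0, 0, 0)ᵀ = 0. ✓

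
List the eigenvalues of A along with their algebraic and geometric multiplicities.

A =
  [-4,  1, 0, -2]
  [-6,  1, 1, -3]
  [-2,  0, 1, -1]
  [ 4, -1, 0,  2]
λ = 0: alg = 4, geom = 2

Step 1 — factor the characteristic polynomial to read off the algebraic multiplicities:
  χ_A(x) = x^4

Step 2 — compute geometric multiplicities via the rank-nullity identity g(λ) = n − rank(A − λI):
  rank(A − (0)·I) = 2, so dim ker(A − (0)·I) = n − 2 = 2

Summary:
  λ = 0: algebraic multiplicity = 4, geometric multiplicity = 2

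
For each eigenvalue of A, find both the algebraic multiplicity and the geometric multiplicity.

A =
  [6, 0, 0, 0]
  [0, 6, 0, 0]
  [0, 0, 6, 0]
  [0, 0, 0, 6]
λ = 6: alg = 4, geom = 4

Step 1 — factor the characteristic polynomial to read off the algebraic multiplicities:
  χ_A(x) = (x - 6)^4

Step 2 — compute geometric multiplicities via the rank-nullity identity g(λ) = n − rank(A − λI):
  rank(A − (6)·I) = 0, so dim ker(A − (6)·I) = n − 0 = 4

Summary:
  λ = 6: algebraic multiplicity = 4, geometric multiplicity = 4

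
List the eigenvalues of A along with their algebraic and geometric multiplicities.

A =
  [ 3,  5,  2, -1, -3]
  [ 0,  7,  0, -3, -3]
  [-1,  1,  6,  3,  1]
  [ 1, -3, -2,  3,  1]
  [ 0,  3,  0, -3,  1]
λ = 4: alg = 5, geom = 3

Step 1 — factor the characteristic polynomial to read off the algebraic multiplicities:
  χ_A(x) = (x - 4)^5

Step 2 — compute geometric multiplicities via the rank-nullity identity g(λ) = n − rank(A − λI):
  rank(A − (4)·I) = 2, so dim ker(A − (4)·I) = n − 2 = 3

Summary:
  λ = 4: algebraic multiplicity = 5, geometric multiplicity = 3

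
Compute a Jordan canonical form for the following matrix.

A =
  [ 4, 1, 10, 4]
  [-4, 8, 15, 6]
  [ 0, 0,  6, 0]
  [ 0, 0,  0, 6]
J_3(6) ⊕ J_1(6)

The characteristic polynomial is
  det(x·I − A) = x^4 - 24*x^3 + 216*x^2 - 864*x + 1296 = (x - 6)^4

Eigenvalues and multiplicities (the geometric multiplicity of λ is n − rank(A − λI), which equals the number of Jordan blocks for λ):
  λ = 6: algebraic multiplicity = 4, geometric multiplicity = 2

Determining the block sizes for each eigenvalue:
  λ = 6: with am = 4 and gm = 2, the partition is not yet determined (e.g. several partitions of 4 into 2 parts exist). Let N = A − (6)·I. Computing rank(N^1) = 2, rank(N^2) = 1, rank(N^3) = 0; the number of blocks of size ≥ j is rank(N^{j−1}) − rank(N^j), giving [2, 1, 1]. So we have 1 block(s) of size 3, 1 block(s) of size 1 → block sizes [3, 1]

Assembling the blocks gives a Jordan form
J =
  [6, 1, 0, 0]
  [0, 6, 1, 0]
  [0, 0, 6, 0]
  [0, 0, 0, 6]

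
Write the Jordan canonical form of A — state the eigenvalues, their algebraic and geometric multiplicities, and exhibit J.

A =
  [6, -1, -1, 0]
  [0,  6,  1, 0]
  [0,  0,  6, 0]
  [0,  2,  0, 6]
J_3(6) ⊕ J_1(6)

The characteristic polynomial is
  det(x·I − A) = x^4 - 24*x^3 + 216*x^2 - 864*x + 1296 = (x - 6)^4

Eigenvalues and multiplicities (the geometric multiplicity of λ is n − rank(A − λI), which equals the number of Jordan blocks for λ):
  λ = 6: algebraic multiplicity = 4, geometric multiplicity = 2

Determining the block sizes for each eigenvalue:
  λ = 6: with am = 4 and gm = 2, the partition is not yet determined (e.g. several partitions of 4 into 2 parts exist). Let N = A − (6)·I. Computing rank(N^1) = 2, rank(N^2) = 1, rank(N^3) = 0; the number of blocks of size ≥ j is rank(N^{j−1}) − rank(N^j), giving [2, 1, 1]. So we have 1 block(s) of size 3, 1 block(s) of size 1 → block sizes [3, 1]

Assembling the blocks gives a Jordan form
J =
  [6, 1, 0, 0]
  [0, 6, 1, 0]
  [0, 0, 6, 0]
  [0, 0, 0, 6]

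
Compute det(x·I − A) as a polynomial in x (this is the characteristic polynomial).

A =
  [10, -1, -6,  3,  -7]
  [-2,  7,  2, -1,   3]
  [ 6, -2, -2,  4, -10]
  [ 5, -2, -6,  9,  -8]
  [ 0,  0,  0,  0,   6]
x^5 - 30*x^4 + 360*x^3 - 2160*x^2 + 6480*x - 7776

Expanding det(x·I − A) (e.g. by cofactor expansion or by noting that A is similar to its Jordan form J, which has the same characteristic polynomial as A) gives
  χ_A(x) = x^5 - 30*x^4 + 360*x^3 - 2160*x^2 + 6480*x - 7776
which factors as (x - 6)^5. The eigenvalues (with algebraic multiplicities) are λ = 6 with multiplicity 5.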